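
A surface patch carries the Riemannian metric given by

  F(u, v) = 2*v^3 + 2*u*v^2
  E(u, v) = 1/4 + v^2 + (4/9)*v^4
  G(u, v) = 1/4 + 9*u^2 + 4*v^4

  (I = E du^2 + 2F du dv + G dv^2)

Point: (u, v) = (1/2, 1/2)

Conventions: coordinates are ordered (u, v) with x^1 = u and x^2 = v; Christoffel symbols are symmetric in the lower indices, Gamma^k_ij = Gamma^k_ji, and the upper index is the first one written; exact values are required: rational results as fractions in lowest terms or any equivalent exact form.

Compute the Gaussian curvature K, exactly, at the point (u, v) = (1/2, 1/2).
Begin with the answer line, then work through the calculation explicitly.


Answer: K = -26496/29929

E = 19/36, F = 1/2, G = 11/4, EG - F^2 = 173/144 at the point
E_u = 0, E_v = 11/9, F_u = 1/2, F_v = 5/2, G_u = 9, G_v = 2
E_vv = 10/3, F_uv = 2, G_uu = 18
Apply the Brioschi formula K = (det M1 - det M2)/(EG - F^2)^2 over the derivative matrices of E, F, G.
M1 = [[-E_vv/2 + F_uv - G_uu/2, E_u/2, F_u - E_v/2], [F_v - G_u/2, E, F], [G_v/2, F, G]] = [[-26/3, 0, -1/9], [-2, 19/36, 1/2], [1, 1/2, 11/4]]; det M1 = -6637/648
M2 = [[0, E_v/2, G_u/2], [E_v/2, E, F], [G_u/2, F, G]] = [[0, 11/18, 9/2], [11/18, 19/36, 1/2], [9/2, 1/2, 11/4]]; det M2 = -5809/648
det M1 - det M2 = -23/18; K = -23/18 / (173/144)^2 = -26496/29929


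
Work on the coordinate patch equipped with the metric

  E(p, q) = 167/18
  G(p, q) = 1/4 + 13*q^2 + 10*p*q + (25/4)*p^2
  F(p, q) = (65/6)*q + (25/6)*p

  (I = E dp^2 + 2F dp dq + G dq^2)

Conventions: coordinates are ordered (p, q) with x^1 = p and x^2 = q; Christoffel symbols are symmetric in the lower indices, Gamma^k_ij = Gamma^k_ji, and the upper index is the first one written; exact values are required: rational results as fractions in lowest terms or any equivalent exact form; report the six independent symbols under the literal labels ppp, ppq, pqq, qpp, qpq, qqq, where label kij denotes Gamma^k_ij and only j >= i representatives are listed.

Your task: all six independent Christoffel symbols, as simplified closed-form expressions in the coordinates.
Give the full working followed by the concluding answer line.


E = 167/18; F = (65/6)*q + (25/6)*p; G = 1/4 + 13*q^2 + 10*p*q + (25/4)*p^2
Gamma^k_ij = (1/2) g^{kl} (d_i g_jl + d_j g_il - d_l g_ij), with g^inv = (1/(EG-F^2)) [[G, -F], [-F, E]]
first partials: E_p = 0, E_q = 0, F_p = 25/6, F_q = 65/6, G_p = 10*q + (25/2)*p, G_q = 26*q + 10*p
D = EG - F^2 = 167/72 + (13/4)*q^2 + (5/2)*p*q + (325/8)*p^2
expanded: Gamma^p_pp = (G E_p - 2F F_p + F E_q)/(2D), Gamma^p_pq = (G E_q - F G_p)/(2D), Gamma^p_qq = (2G F_q - G G_p - F G_q)/(2D), Gamma^q_pp = (2E F_p - E E_q - F E_p)/(2D), Gamma^q_pq = (E G_p - F E_q)/(2D), Gamma^q_qq = (E G_q - 2F F_q + F G_p)/(2D); substitute and cancel common factors

Answer: Gamma_ppp = (-1250*p - 3250*q)/(2925*p^2 + 180*p*q + 234*q^2 + 167), Gamma_ppq = (-1875*p^2 - 6375*p*q - 3900*q^2)/(2925*p^2 + 180*p*q + 234*q^2 + 167), Gamma_pqq = (-5625*p^3 - 13500*p^2*q + 6750*p^2 - 18900*p*q^2 - 225*p - 9360*q^3 - 180*q + 390)/(5850*p^2 + 360*p*q + 468*q^2 + 334), Gamma_qpp = 8350/(8775*p^2 + 540*p*q + 702*q^2 + 501), Gamma_qpq = (4175*p + 3340*q)/(2925*p^2 + 180*p*q + 234*q^2 + 167), Gamma_qqq = (1875*p^2 + 6375*p*q + 90*p + 3900*q^2 + 234*q)/(2925*p^2 + 180*p*q + 234*q^2 + 167)


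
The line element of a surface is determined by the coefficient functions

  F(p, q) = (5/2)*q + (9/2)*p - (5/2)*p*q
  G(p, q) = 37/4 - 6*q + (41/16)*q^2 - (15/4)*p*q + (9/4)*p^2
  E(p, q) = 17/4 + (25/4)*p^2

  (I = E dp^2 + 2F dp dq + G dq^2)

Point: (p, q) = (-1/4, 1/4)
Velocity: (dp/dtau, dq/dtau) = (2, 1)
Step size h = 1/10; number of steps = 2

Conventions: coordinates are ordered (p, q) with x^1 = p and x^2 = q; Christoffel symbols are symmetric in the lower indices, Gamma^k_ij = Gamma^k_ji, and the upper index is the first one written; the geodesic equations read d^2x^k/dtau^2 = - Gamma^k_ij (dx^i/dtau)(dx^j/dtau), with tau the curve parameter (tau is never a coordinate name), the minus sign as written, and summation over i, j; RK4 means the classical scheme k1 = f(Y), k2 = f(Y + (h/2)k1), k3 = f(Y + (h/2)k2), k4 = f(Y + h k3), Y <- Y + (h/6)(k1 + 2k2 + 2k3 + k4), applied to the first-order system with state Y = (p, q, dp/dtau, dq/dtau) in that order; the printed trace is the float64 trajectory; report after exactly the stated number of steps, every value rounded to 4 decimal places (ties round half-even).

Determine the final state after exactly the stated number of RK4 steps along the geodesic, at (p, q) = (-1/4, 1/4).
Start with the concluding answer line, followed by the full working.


Answer: p = 0.1513, q = 0.4240, dp/dtau = 1.9788, dq/dtau = 0.7291

f(Y) = (dp/dtau, dq/dtau, -Gamma^p_ij Y'^i Y'^j, -Gamma^q_ij Y'^i Y'^j) with the Gammas evaluated at the stage position; h = 0.100000; intermediate values shown to 6 dp
step 0: p = -0.2500, q = 0.2500, dp/dtau = 2.0000, dq/dtau = 1.0000
step 1:
  k1: at (p, q) = (-0.250000, 0.250000), (dp/dtau, dq/dtau) = (2.000000, 1.000000); Gamma_ppp = -0.302987, Gamma_ppq = -0.009248, Gamma_pqq = 0.881429, Gamma_qpp = 0.455133, Gamma_qpq = -0.124853, Gamma_qqq = -0.191624; k1 = (2.000000, 1.000000, 0.367512, -1.129495)
  k2: at (p, q) = (-0.150000, 0.300000), (dp/dtau, dq/dtau) = (2.018376, 0.943525); Gamma_ppp = -0.234032, Gamma_ppq = 0.004870, Gamma_pqq = 0.871211, Gamma_qpp = 0.480238, Gamma_qpq = -0.114040, Gamma_qqq = -0.267513; k2 = (2.018376, 0.943525, 0.159272, -1.283911)
  k3: at (p, q) = (-0.149081, 0.297176), (dp/dtau, dq/dtau) = (2.007964, 0.935804); Gamma_ppp = -0.232310, Gamma_ppq = 0.004706, Gamma_pqq = 0.869077, Gamma_qpp = 0.480383, Gamma_qpq = -0.112967, Gamma_qqq = -0.267765; k3 = (2.007964, 0.935804, 0.157893, -1.277830)
  k4: at (p, q) = (-0.049204, 0.343580), (dp/dtau, dq/dtau) = (2.015789, 0.872217); Gamma_ppp = -0.151031, Gamma_ppq = 0.016148, Gamma_pqq = 0.846867, Gamma_qpp = 0.495210, Gamma_qpq = -0.101311, Gamma_qqq = -0.344321; k4 = (2.015789, 0.872217, -0.087347, -1.394043)
  Y <- Y + (h/6)(k1 + 2k2 + 2k3 + k4): p = -0.0489, q = 0.3438, dp/dtau = 2.0152, dq/dtau = 0.8725
step 2:
  k1: at (p, q) = (-0.048859, 0.343848), (dp/dtau, dq/dtau) = (2.015242, 0.872550); Gamma_ppp = -0.150765, Gamma_ppq = 0.016194, Gamma_pqq = 0.846846, Gamma_qpp = 0.495242, Gamma_qpq = -0.101305, Gamma_qqq = -0.344606; k1 = (2.015242, 0.872550, -0.089403, -1.392645)
  k2: at (p, q) = (0.051903, 0.387475), (dp/dtau, dq/dtau) = (2.010771, 0.802917); Gamma_ppp = -0.058146, Gamma_ppq = 0.023756, Gamma_pqq = 0.811741, Gamma_qpp = 0.496966, Gamma_qpq = -0.087991, Gamma_qqq = -0.419793; k2 = (2.010771, 0.802917, -0.364924, -1.454584)
  k3: at (p, q) = (0.051680, 0.383994), (dp/dtau, dq/dtau) = (1.996995, 0.799820); Gamma_ppp = -0.057418, Gamma_ppq = 0.023271, Gamma_pqq = 0.809306, Gamma_qpp = 0.496955, Gamma_qpq = -0.086873, Gamma_qqq = -0.418704; k3 = (1.996995, 0.799820, -0.363078, -1.436486)
  k4: at (p, q) = (0.150841, 0.423830), (dp/dtau, dq/dtau) = (1.978934, 0.728901); Gamma_ppp = 0.040783, Gamma_ppq = 0.025521, Gamma_pqq = 0.762070, Gamma_qpp = 0.483759, Gamma_qpq = -0.071012, Gamma_qqq = -0.487150; k4 = (1.978934, 0.728901, -0.638223, -1.430804)
  Y <- Y + (h/6)(k1 + 2k2 + 2k3 + k4): p = 0.1513, q = 0.4240, dp/dtau = 1.9788, dq/dtau = 0.7291


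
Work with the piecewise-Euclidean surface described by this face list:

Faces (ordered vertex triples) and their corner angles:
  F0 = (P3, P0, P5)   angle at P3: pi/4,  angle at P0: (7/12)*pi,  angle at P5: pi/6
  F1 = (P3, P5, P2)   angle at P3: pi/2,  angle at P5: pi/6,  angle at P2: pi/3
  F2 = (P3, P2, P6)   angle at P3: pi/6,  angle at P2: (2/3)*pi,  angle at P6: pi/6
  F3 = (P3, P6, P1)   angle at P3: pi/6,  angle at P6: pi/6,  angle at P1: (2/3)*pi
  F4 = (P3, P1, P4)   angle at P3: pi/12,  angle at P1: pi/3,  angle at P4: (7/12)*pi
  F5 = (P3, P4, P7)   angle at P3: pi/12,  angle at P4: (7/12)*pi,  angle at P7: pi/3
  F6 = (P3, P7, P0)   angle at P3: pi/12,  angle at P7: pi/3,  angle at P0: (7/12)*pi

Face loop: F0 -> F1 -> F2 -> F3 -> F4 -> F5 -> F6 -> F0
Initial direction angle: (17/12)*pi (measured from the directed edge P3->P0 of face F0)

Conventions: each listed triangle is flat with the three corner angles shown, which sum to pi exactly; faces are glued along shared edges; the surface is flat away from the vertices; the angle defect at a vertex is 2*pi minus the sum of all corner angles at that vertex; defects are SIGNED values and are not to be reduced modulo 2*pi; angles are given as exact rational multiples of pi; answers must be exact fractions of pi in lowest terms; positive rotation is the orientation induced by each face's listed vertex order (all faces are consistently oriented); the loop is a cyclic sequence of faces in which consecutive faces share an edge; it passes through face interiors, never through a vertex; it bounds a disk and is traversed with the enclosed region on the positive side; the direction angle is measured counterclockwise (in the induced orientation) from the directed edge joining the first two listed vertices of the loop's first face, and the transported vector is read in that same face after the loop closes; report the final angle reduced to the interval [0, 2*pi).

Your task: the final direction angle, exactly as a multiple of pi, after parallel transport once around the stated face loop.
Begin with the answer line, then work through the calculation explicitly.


Answer: final direction angle = pi/12

enclosed vertex P3: corner angles sum to (4/3)*pi, defect = 2*pi - (4/3)*pi = (2/3)*pi
adding the enclosed defects to the starting angle (mod 2*pi, induced orientation) gives the holonomy
final angle = (17/12)*pi + (2/3)*pi = pi/12 (mod 2*pi)


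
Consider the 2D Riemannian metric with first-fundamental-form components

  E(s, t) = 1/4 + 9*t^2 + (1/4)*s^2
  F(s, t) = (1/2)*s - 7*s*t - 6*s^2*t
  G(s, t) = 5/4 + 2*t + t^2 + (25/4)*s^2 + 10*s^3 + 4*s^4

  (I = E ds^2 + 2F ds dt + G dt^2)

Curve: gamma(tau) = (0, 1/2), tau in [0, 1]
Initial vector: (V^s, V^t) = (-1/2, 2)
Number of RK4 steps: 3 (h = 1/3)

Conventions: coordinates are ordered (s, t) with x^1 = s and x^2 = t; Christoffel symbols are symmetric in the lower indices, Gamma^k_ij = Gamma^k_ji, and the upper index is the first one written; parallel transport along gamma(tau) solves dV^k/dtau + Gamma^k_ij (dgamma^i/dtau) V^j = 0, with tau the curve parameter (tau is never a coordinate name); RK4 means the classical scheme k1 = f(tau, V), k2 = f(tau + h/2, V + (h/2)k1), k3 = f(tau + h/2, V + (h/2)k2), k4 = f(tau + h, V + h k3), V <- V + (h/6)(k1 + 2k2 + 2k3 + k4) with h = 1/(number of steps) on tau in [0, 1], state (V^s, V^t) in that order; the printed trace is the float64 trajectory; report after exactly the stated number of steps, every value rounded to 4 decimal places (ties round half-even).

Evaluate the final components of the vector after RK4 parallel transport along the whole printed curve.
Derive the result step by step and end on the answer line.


gamma'(tau) = (0, 0); f(tau, V)^k = -Gamma^k_ij(gamma(tau)) gamma'^i(tau) V^j; h = 1/3; intermediate values shown to 6 dp
curve data and Christoffel symbols at the stage parameters:
  tau = 0.000000: gamma = (0.000000, 0.500000), gamma' = (0.000000, 0.000000); Gamma_sss = 0.000000, Gamma_sst = 1.800000, Gamma_stt = 0.000000, Gamma_tss = -3.000000, Gamma_tst = 0.000000, Gamma_ttt = 0.600000
  tau = 0.166667: gamma = (0.000000, 0.500000), gamma' = (0.000000, 0.000000); Gamma_sss = 0.000000, Gamma_sst = 1.800000, Gamma_stt = 0.000000, Gamma_tss = -3.000000, Gamma_tst = 0.000000, Gamma_ttt = 0.600000
  tau = 0.333333: gamma = (0.000000, 0.500000), gamma' = (0.000000, 0.000000); Gamma_sss = 0.000000, Gamma_sst = 1.800000, Gamma_stt = 0.000000, Gamma_tss = -3.000000, Gamma_tst = 0.000000, Gamma_ttt = 0.600000
  tau = 0.500000: gamma = (0.000000, 0.500000), gamma' = (0.000000, 0.000000); Gamma_sss = 0.000000, Gamma_sst = 1.800000, Gamma_stt = 0.000000, Gamma_tss = -3.000000, Gamma_tst = 0.000000, Gamma_ttt = 0.600000
  tau = 0.666667: gamma = (0.000000, 0.500000), gamma' = (0.000000, 0.000000); Gamma_sss = 0.000000, Gamma_sst = 1.800000, Gamma_stt = 0.000000, Gamma_tss = -3.000000, Gamma_tst = 0.000000, Gamma_ttt = 0.600000
  tau = 0.833333: gamma = (0.000000, 0.500000), gamma' = (0.000000, 0.000000); Gamma_sss = 0.000000, Gamma_sst = 1.800000, Gamma_stt = 0.000000, Gamma_tss = -3.000000, Gamma_tst = 0.000000, Gamma_ttt = 0.600000
  tau = 1.000000: gamma = (0.000000, 0.500000), gamma' = (0.000000, 0.000000); Gamma_sss = 0.000000, Gamma_sst = 1.800000, Gamma_stt = 0.000000, Gamma_tss = -3.000000, Gamma_tst = 0.000000, Gamma_ttt = 0.600000
step 0: V^s = -0.5000, V^t = 2.0000
step 1: k1 = (0.000000, 0.000000), k2 = (0.000000, 0.000000), k3 = (0.000000, 0.000000), k4 = (0.000000, 0.000000); V <- V + (h/6)(k1 + 2k2 + 2k3 + k4): V^s = -0.5000, V^t = 2.0000
step 2: k1 = (0.000000, 0.000000), k2 = (0.000000, 0.000000), k3 = (0.000000, 0.000000), k4 = (0.000000, 0.000000); V <- V + (h/6)(k1 + 2k2 + 2k3 + k4): V^s = -0.5000, V^t = 2.0000
step 3: k1 = (0.000000, 0.000000), k2 = (0.000000, 0.000000), k3 = (0.000000, 0.000000), k4 = (0.000000, 0.000000); V <- V + (h/6)(k1 + 2k2 + 2k3 + k4): V^s = -0.5000, V^t = 2.0000

Answer: V^s = -0.5000, V^t = 2.0000


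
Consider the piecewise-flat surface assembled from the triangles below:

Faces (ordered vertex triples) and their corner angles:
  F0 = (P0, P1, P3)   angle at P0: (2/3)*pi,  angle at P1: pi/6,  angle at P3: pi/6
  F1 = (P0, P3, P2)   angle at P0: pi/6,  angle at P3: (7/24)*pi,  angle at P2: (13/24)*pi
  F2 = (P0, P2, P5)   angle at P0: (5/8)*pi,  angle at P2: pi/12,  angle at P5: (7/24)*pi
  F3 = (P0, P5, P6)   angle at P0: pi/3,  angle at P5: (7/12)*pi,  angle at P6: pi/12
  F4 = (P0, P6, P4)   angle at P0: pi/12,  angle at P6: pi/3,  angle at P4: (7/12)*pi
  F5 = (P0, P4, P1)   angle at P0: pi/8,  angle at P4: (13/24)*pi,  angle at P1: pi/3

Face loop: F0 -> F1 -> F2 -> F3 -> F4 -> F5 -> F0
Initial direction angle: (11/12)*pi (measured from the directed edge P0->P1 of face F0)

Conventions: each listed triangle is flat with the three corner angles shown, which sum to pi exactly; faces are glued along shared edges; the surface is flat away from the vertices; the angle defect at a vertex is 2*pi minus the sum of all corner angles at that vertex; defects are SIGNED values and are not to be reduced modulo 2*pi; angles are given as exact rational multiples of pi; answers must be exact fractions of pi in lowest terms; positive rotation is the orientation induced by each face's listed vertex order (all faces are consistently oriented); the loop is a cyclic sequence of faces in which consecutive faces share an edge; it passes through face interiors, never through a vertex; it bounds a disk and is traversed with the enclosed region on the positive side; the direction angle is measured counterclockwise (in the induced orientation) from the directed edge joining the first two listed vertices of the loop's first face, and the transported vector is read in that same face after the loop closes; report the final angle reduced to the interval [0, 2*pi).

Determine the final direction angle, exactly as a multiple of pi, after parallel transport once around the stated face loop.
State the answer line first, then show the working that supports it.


Answer: final direction angle = (11/12)*pi

enclosed vertex P0: corner angles sum to 2*pi, defect = 2*pi - 2*pi = 0
the rotation equals the total enclosed defect, so the final angle is initial + defects (mod 2*pi)
final angle = (11/12)*pi + 0 = (11/12)*pi (mod 2*pi)


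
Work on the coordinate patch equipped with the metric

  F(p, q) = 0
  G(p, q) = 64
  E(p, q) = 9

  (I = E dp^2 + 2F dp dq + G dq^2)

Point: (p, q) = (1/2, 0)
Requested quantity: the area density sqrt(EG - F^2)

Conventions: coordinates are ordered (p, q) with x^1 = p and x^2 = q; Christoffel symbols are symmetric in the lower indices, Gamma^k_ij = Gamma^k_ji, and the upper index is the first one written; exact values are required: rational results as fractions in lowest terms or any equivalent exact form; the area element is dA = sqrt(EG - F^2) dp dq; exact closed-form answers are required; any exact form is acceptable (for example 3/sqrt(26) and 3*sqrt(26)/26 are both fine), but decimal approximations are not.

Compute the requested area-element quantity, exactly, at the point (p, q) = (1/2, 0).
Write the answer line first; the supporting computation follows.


Answer: sqrt(EG - F^2) = 24

E = 9, F = 0, G = 64; EG - F^2 = 576


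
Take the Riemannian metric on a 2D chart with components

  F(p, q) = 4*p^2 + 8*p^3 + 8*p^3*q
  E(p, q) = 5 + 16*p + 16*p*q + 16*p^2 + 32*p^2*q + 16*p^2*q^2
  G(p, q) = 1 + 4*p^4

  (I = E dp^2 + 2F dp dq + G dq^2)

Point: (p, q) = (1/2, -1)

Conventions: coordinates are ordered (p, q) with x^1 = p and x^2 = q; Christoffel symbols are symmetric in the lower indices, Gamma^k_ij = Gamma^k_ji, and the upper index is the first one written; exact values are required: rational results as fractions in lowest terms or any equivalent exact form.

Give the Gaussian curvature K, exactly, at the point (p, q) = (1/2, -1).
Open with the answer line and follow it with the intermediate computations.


Answer: K = -64/441

E = 5, F = 1, G = 5/4, EG - F^2 = 21/4 at the point
E_p = 0, E_q = 8, F_p = 4, F_q = 1, G_p = 2, G_q = 0
E_qq = 8, F_pq = 6, G_pp = 12
Evaluate Brioschi's two determinant matrices M1, M2 and divide by (EG - F^2)^2.
M1 = [[-E_qq/2 + F_pq - G_pp/2, E_p/2, F_p - E_q/2], [F_q - G_p/2, E, F], [G_q/2, F, G]] = [[-4, 0, 0], [0, 5, 1], [0, 1, 5/4]]; det M1 = -21
M2 = [[0, E_q/2, G_p/2], [E_q/2, E, F], [G_p/2, F, G]] = [[0, 4, 1], [4, 5, 1], [1, 1, 5/4]]; det M2 = -17
det M1 - det M2 = -4; K = -4 / (21/4)^2 = -64/441


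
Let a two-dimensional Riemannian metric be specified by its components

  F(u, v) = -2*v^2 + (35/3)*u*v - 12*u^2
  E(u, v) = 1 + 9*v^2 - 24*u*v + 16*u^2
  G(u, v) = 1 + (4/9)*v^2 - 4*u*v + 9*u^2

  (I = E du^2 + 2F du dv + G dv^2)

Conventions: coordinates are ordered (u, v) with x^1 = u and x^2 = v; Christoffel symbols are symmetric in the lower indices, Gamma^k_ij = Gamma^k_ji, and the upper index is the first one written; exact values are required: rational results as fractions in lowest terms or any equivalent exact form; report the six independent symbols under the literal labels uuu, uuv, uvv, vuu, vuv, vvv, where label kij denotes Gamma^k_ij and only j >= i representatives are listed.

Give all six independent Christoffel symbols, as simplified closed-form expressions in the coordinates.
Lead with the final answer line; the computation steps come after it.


Answer: Gamma_uuu = (144*u - 108*v)/(225*u^2 - 252*u*v + 85*v^2 + 9), Gamma_uuv = (-108*u + 81*v)/(225*u^2 - 252*u*v + 85*v^2 + 9), Gamma_uvv = (24*u - 18*v)/(225*u^2 - 252*u*v + 85*v^2 + 9), Gamma_vuu = (-108*u + 24*v)/(225*u^2 - 252*u*v + 85*v^2 + 9), Gamma_vuv = (81*u - 18*v)/(225*u^2 - 252*u*v + 85*v^2 + 9), Gamma_vvv = (-18*u + 4*v)/(225*u^2 - 252*u*v + 85*v^2 + 9)

E = 1 + 9*v^2 - 24*u*v + 16*u^2; F = -2*v^2 + (35/3)*u*v - 12*u^2; G = 1 + (4/9)*v^2 - 4*u*v + 9*u^2
Gamma^k_ij = (1/2) g^{kl} (d_i g_jl + d_j g_il - d_l g_ij), with g^inv = (1/(EG-F^2)) [[G, -F], [-F, E]]
first partials: E_u = -24*v + 32*u, E_v = 18*v - 24*u, F_u = (35/3)*v - 24*u, F_v = -4*v + (35/3)*u, G_u = -4*v + 18*u, G_v = (8/9)*v - 4*u
D = EG - F^2 = 1 + (85/9)*v^2 - 28*u*v + 25*u^2
expanded: Gamma^u_uu = (G E_u - 2F F_u + F E_v)/(2D), Gamma^u_uv = (G E_v - F G_u)/(2D), Gamma^u_vv = (2G F_v - G G_u - F G_v)/(2D), Gamma^v_uu = (2E F_u - E E_v - F E_u)/(2D), Gamma^v_uv = (E G_u - F E_v)/(2D), Gamma^v_vv = (E G_v - 2F F_v + F G_u)/(2D); substitute and cancel common factors


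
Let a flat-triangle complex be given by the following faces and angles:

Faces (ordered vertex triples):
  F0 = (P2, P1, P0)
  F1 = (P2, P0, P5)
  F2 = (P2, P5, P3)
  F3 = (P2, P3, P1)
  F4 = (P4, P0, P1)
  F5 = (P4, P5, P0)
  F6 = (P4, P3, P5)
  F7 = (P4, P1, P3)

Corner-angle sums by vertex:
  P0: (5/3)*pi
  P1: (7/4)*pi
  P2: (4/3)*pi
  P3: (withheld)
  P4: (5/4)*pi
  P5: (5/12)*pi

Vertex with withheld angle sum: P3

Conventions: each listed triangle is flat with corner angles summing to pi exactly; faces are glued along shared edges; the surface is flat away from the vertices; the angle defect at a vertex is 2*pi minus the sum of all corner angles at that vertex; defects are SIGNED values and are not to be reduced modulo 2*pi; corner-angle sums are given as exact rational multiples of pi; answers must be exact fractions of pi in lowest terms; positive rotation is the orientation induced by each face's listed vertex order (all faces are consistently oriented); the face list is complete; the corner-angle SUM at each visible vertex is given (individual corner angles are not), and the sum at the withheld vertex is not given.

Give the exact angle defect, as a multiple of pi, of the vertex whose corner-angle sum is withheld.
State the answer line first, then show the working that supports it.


Answer: defect(P3) = (5/12)*pi

V = 6, E = 12, F = 8; chi = V - E + F = 2
Gauss-Bonnet: total defect = 2*pi*chi = 4*pi; visible defects sum to (43/12)*pi


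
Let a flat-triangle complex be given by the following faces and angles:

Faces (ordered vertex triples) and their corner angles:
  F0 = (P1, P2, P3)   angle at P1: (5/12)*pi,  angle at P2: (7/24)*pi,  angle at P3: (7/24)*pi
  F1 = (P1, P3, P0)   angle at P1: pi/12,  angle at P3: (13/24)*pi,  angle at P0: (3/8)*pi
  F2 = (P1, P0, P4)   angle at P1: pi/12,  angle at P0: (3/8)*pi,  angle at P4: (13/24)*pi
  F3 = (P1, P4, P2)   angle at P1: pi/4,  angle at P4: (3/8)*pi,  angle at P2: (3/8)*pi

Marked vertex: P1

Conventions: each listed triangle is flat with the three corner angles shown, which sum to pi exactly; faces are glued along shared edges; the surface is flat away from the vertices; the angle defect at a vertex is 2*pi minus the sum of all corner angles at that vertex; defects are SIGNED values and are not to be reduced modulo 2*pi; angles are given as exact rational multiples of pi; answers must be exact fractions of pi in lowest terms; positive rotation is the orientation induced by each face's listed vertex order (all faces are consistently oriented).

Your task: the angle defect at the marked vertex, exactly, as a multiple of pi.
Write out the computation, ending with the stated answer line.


Sum of corner angles at P1: (5/6)*pi
defect = 2*pi - (5/6)*pi

Answer: defect(P1) = (7/6)*pi


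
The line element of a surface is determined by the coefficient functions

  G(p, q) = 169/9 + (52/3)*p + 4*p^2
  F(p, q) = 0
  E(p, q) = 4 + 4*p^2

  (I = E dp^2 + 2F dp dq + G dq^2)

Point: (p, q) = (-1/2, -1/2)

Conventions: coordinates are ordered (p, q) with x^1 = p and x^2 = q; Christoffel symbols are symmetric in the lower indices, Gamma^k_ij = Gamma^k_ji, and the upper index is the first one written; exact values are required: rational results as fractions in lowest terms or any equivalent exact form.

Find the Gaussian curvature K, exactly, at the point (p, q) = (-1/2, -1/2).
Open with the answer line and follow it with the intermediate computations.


Answer: K = -6/125

E = 5, F = 0, G = 100/9, EG - F^2 = 500/9 at the point
E_p = -4, E_q = 0, F_p = 0, F_q = 0, G_p = 40/3, G_q = 0
E_qq = 0, F_pq = 0, G_pp = 8
By Brioschi, K is (det M1 - det M2) divided by (EG - F^2) squared.
M1 = [[-E_qq/2 + F_pq - G_pp/2, E_p/2, F_p - E_q/2], [F_q - G_p/2, E, F], [G_q/2, F, G]] = [[-4, -2, 0], [-20/3, 5, 0], [0, 0, 100/9]]; det M1 = -10000/27
M2 = [[0, E_q/2, G_p/2], [E_q/2, E, F], [G_p/2, F, G]] = [[0, 0, 20/3], [0, 5, 0], [20/3, 0, 100/9]]; det M2 = -2000/9
det M1 - det M2 = -4000/27; K = -4000/27 / (500/9)^2 = -6/125


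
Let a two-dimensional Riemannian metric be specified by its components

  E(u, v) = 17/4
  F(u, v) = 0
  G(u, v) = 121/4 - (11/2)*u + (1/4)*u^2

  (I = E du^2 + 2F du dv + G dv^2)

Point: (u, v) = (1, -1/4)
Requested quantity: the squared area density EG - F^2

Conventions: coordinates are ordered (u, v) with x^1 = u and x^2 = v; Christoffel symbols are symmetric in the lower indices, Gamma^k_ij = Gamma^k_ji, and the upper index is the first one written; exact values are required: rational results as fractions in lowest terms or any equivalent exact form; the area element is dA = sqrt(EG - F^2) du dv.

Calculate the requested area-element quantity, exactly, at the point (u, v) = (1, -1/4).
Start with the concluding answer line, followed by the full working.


Answer: EG - F^2 = 425/4

E = 17/4, F = 0, G = 25; EG - F^2 = 425/4


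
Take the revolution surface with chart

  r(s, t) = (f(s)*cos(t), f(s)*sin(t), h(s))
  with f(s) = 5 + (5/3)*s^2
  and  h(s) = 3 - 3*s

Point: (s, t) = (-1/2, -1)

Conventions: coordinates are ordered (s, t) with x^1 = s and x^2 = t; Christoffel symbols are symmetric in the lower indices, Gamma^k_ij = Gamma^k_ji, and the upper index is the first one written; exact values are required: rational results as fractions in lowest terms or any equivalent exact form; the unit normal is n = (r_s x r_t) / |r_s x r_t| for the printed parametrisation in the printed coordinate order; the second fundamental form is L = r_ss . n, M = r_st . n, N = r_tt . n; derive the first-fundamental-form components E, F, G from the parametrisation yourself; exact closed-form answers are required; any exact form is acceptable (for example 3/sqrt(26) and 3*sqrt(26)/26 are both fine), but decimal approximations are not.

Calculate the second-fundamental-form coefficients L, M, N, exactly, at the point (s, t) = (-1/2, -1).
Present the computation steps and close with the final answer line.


f = 65/12, f' = -5/3, f'' = 10/3, h' = -3, h'' = 0
E = 106/9, F = 0, G = 4225/144; answer radicand W^2 = 106/9
unnormalised second-form numerators: l = 10, m = 0, n = -65/4; L = l/sqrt(106/9), and similarly M = m/sqrt(W^2), N = n/sqrt(W^2)

Answer: L = 15*sqrt(106)/53, M = 0, N = -195*sqrt(106)/424


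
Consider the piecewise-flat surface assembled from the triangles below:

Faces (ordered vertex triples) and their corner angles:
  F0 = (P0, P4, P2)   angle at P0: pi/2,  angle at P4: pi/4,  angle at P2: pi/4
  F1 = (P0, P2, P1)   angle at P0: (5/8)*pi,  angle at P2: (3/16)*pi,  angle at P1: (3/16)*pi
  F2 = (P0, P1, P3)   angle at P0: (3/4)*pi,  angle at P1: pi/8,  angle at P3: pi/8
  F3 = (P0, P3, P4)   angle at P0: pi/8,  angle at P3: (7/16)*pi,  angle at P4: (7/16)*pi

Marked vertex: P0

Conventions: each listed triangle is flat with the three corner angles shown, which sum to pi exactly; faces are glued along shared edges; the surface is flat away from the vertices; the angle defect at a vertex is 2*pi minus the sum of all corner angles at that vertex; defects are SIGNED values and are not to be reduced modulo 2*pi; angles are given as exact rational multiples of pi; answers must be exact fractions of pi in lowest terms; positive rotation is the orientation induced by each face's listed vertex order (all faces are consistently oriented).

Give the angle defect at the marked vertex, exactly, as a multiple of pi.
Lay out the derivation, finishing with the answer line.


Sum of corner angles at P0: 2*pi
defect = 2*pi - 2*pi

Answer: defect(P0) = 0


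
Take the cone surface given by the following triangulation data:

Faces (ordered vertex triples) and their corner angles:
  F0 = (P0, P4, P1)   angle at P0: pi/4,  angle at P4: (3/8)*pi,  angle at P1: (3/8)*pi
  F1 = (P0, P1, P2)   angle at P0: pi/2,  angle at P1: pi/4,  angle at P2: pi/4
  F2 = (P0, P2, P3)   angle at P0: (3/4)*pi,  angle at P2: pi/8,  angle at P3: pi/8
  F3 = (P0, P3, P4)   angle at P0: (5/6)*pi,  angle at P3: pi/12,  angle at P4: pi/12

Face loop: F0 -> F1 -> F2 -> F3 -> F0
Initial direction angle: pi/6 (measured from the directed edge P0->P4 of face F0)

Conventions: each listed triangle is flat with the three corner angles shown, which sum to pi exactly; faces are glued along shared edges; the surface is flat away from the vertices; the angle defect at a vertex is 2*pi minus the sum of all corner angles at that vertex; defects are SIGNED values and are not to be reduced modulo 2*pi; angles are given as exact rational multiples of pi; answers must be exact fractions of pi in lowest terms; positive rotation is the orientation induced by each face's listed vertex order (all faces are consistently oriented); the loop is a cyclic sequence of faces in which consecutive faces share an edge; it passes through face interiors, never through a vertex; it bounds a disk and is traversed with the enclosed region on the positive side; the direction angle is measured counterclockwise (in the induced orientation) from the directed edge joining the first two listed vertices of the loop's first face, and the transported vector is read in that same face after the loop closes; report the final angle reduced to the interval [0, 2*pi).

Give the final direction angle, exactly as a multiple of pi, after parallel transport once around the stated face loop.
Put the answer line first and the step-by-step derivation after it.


Answer: final direction angle = (11/6)*pi

enclosed vertex P0: corner angles sum to (7/3)*pi, defect = 2*pi - (7/3)*pi = -pi/3
transport around the loop rotates by the sum of enclosed defects; add to the initial angle mod 2*pi
final angle = pi/6 - pi/3 = (11/6)*pi (mod 2*pi)


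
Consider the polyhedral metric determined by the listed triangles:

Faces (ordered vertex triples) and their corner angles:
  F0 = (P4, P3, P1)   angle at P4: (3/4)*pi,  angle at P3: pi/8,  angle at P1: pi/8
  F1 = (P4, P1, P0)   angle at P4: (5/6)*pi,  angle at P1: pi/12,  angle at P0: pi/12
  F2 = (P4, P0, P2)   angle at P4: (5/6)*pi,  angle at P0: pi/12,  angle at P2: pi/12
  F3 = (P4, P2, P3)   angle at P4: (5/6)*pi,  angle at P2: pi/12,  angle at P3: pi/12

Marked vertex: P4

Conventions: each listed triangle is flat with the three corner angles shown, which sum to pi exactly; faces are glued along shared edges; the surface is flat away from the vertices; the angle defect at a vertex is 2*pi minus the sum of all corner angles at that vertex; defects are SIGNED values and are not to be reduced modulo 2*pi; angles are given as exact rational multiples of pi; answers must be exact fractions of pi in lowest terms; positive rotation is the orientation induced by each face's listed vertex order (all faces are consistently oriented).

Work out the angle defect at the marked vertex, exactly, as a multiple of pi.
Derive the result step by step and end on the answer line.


Sum of corner angles at P4: (13/4)*pi
defect = 2*pi - (13/4)*pi

Answer: defect(P4) = (-5/4)*pi


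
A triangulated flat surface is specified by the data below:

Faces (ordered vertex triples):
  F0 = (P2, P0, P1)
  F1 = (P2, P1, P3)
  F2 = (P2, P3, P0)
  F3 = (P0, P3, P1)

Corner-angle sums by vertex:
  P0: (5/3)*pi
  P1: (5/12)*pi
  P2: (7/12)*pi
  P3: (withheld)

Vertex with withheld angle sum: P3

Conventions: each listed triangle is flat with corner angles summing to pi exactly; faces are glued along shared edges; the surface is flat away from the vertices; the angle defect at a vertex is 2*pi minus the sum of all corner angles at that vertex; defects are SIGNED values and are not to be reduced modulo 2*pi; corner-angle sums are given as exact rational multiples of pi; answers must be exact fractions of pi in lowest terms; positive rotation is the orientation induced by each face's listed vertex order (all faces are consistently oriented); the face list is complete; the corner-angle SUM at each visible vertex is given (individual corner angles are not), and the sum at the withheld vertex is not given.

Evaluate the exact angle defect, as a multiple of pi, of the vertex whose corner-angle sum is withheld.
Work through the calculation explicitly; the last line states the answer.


V = 4, E = 6, F = 4; chi = V - E + F = 2
Gauss-Bonnet: total defect = 2*pi*chi = 4*pi; visible defects sum to (10/3)*pi

Answer: defect(P3) = (2/3)*pi


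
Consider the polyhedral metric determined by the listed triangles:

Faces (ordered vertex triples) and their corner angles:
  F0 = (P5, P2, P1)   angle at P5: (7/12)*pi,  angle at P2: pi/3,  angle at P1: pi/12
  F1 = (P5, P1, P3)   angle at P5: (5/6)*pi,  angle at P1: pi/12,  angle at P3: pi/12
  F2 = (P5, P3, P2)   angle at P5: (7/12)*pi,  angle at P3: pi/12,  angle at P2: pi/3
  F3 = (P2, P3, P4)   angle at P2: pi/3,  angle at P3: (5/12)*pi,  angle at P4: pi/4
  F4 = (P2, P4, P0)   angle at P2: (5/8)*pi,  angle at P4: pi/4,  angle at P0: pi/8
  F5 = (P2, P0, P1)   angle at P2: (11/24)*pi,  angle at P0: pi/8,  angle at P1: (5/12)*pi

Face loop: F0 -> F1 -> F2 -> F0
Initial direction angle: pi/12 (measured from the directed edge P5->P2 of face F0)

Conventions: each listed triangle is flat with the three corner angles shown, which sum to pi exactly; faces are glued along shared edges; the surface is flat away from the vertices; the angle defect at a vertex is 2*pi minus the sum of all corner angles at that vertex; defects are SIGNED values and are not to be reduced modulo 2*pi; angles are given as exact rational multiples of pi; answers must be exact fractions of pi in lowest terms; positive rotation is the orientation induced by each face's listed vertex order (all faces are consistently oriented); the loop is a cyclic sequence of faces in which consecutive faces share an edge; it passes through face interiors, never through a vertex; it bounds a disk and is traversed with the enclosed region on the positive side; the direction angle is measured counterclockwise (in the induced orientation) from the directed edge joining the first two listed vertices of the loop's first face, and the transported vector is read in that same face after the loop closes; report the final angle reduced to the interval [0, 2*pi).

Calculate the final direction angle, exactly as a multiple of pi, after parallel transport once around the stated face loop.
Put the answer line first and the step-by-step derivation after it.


Answer: final direction angle = pi/12

enclosed vertex P5: corner angles sum to 2*pi, defect = 2*pi - 2*pi = 0
holonomy = initial angle + sum of enclosed defects (mod 2*pi), positive in the induced orientation
final angle = pi/12 + 0 = pi/12 (mod 2*pi)


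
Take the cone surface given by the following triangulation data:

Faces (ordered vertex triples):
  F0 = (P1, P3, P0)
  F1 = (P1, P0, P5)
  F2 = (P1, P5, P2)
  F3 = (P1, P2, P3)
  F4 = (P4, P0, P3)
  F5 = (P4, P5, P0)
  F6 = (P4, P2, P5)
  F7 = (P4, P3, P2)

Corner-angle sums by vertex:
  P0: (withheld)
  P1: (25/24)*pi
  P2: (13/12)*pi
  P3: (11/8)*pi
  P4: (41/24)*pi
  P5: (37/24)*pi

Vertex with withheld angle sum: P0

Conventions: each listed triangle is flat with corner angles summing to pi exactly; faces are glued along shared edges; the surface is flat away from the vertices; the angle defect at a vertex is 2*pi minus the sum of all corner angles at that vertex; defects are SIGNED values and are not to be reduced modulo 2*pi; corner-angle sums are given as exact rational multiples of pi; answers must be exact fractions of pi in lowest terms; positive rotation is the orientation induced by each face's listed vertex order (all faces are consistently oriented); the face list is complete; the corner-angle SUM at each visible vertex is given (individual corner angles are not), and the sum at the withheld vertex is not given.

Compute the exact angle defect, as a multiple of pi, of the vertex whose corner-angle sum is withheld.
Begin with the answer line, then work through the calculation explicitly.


Answer: defect(P0) = (3/4)*pi

V = 6, E = 12, F = 8; chi = V - E + F = 2
Gauss-Bonnet: total defect = 2*pi*chi = 4*pi; visible defects sum to (13/4)*pi


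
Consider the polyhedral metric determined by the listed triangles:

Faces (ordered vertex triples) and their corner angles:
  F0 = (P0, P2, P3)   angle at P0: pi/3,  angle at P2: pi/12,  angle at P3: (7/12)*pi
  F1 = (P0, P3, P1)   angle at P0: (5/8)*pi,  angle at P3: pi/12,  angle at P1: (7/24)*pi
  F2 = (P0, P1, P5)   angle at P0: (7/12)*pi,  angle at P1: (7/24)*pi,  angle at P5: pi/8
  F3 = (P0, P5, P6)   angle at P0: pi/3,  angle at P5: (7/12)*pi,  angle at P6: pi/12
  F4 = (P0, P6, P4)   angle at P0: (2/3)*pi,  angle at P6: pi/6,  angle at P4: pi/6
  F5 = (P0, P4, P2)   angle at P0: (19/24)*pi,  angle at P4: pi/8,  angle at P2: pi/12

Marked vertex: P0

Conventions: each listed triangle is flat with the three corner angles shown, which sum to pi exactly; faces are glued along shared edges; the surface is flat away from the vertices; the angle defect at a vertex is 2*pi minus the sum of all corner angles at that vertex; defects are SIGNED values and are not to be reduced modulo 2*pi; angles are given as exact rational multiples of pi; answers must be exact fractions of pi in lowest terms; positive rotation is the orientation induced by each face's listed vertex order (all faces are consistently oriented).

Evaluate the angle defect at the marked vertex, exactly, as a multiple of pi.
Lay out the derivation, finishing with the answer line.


Sum of corner angles at P0: (10/3)*pi
defect = 2*pi - (10/3)*pi

Answer: defect(P0) = (-4/3)*pi


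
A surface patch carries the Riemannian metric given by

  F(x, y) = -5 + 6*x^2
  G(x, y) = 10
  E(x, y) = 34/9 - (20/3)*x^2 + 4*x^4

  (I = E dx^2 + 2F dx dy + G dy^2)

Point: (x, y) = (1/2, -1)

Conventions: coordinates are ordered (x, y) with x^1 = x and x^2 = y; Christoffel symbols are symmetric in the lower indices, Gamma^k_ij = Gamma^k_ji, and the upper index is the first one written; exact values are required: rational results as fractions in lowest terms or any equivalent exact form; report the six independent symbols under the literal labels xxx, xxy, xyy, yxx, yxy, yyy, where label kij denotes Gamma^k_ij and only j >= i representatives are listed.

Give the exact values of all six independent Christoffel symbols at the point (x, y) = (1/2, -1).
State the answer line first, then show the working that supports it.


Answer: Gamma_xxx = -84/409, Gamma_xxy = 0, Gamma_xyy = 0, Gamma_yxx = 216/409, Gamma_yxy = 0, Gamma_yyy = 0

E = 85/36, F = -7/2, G = 10 at the point
E_x = -14/3, E_y = 0, F_x = 6, F_y = 0, G_x = 0, G_y = 0
EG - F^2 = 409/36;  g^inv = (36/409) * [[10, 7/2], [7/2, 85/36]]
first-kind symbols [ij,l] = (1/2)(d_i g_jl + d_j g_il - d_l g_ij): [xx,x] = E_x/2 = -7/3, [xx,y] = F_x - E_y/2 = 6, [xy,x] = E_y/2 = 0, [xy,y] = G_x/2 = 0, [yy,x] = F_y - G_x/2 = 0, [yy,y] = G_y/2 = 0
Gamma^x_ij = (G*[ij,x] - F*[ij,y])/(EG - F^2), Gamma^y_ij = (E*[ij,y] - F*[ij,x])/(EG - F^2)


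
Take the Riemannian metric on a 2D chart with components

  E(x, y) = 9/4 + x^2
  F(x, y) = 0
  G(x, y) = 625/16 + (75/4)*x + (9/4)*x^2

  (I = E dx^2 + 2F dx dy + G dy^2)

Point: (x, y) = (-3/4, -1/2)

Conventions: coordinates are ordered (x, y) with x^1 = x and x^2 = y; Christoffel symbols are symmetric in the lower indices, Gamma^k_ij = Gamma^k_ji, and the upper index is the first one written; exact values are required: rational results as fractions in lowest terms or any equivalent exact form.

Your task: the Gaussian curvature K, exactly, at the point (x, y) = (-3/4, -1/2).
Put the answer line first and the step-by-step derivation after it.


Answer: K = -256/9225

E = 45/16, F = 0, G = 1681/64, EG - F^2 = 75645/1024 at the point
E_x = -3/2, E_y = 0, F_x = 0, F_y = 0, G_x = 123/8, G_y = 0
E_yy = 0, F_xy = 0, G_xx = 9/2
Brioschi: K = (det M1 - det M2) / (EG - F^2)^2 with the standard first/second-derivative matrices M1, M2.
M1 = [[-E_yy/2 + F_xy - G_xx/2, E_x/2, F_x - E_y/2], [F_y - G_x/2, E, F], [G_y/2, F, G]] = [[-9/4, -3/4, 0], [-123/16, 45/16, 0], [0, 0, 1681/64]]; det M1 = -650547/2048
M2 = [[0, E_y/2, G_x/2], [E_y/2, E, F], [G_x/2, F, G]] = [[0, 0, 123/16], [0, 45/16, 0], [123/16, 0, 1681/64]]; det M2 = -680805/4096
det M1 - det M2 = -620289/4096; K = -620289/4096 / (75645/1024)^2 = -256/9225


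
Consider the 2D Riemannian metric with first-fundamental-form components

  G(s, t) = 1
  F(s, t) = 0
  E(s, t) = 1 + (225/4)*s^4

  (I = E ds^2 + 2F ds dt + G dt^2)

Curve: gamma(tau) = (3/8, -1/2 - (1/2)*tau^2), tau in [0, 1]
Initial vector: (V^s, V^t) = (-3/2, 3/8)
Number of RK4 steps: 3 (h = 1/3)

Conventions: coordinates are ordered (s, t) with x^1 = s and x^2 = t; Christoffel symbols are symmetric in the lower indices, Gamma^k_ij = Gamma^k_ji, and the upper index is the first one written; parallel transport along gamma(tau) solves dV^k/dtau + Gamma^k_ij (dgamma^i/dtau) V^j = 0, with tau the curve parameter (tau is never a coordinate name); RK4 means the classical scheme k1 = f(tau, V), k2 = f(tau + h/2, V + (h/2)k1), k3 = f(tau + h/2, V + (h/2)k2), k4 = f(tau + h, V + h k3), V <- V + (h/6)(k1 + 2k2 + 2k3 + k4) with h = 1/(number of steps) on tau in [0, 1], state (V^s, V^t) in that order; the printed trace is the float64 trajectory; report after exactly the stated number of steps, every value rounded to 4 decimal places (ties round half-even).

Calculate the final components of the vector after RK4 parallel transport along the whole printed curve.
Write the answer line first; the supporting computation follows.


Answer: V^s = -1.5000, V^t = 0.3750

gamma'(tau) = (0, -tau); f(tau, V)^k = -Gamma^k_ij(gamma(tau)) gamma'^i(tau) V^j; h = 1/3; intermediate values shown to 6 dp
curve data and Christoffel symbols at the stage parameters:
  tau = 0.000000: gamma = (0.375000, -0.500000), gamma' = (0.000000, 0.000000); Gamma_sss = 2.808518, Gamma_sst = 0.000000, Gamma_stt = 0.000000, Gamma_tss = 0.000000, Gamma_tst = 0.000000, Gamma_ttt = 0.000000
  tau = 0.166667: gamma = (0.375000, -0.513889), gamma' = (0.000000, -0.166667); Gamma_sss = 2.808518, Gamma_sst = 0.000000, Gamma_stt = 0.000000, Gamma_tss = 0.000000, Gamma_tst = 0.000000, Gamma_ttt = 0.000000
  tau = 0.333333: gamma = (0.375000, -0.555556), gamma' = (0.000000, -0.333333); Gamma_sss = 2.808518, Gamma_sst = 0.000000, Gamma_stt = 0.000000, Gamma_tss = 0.000000, Gamma_tst = 0.000000, Gamma_ttt = 0.000000
  tau = 0.500000: gamma = (0.375000, -0.625000), gamma' = (0.000000, -0.500000); Gamma_sss = 2.808518, Gamma_sst = 0.000000, Gamma_stt = 0.000000, Gamma_tss = 0.000000, Gamma_tst = 0.000000, Gamma_ttt = 0.000000
  tau = 0.666667: gamma = (0.375000, -0.722222), gamma' = (0.000000, -0.666667); Gamma_sss = 2.808518, Gamma_sst = 0.000000, Gamma_stt = 0.000000, Gamma_tss = 0.000000, Gamma_tst = 0.000000, Gamma_ttt = 0.000000
  tau = 0.833333: gamma = (0.375000, -0.847222), gamma' = (0.000000, -0.833333); Gamma_sss = 2.808518, Gamma_sst = 0.000000, Gamma_stt = 0.000000, Gamma_tss = 0.000000, Gamma_tst = 0.000000, Gamma_ttt = 0.000000
  tau = 1.000000: gamma = (0.375000, -1.000000), gamma' = (0.000000, -1.000000); Gamma_sss = 2.808518, Gamma_sst = 0.000000, Gamma_stt = 0.000000, Gamma_tss = 0.000000, Gamma_tst = 0.000000, Gamma_ttt = 0.000000
step 0: V^s = -1.5000, V^t = 0.3750
step 1: k1 = (0.000000, 0.000000), k2 = (0.000000, 0.000000), k3 = (0.000000, 0.000000), k4 = (0.000000, 0.000000); V <- V + (h/6)(k1 + 2k2 + 2k3 + k4): V^s = -1.5000, V^t = 0.3750
step 2: k1 = (0.000000, 0.000000), k2 = (0.000000, 0.000000), k3 = (0.000000, 0.000000), k4 = (0.000000, 0.000000); V <- V + (h/6)(k1 + 2k2 + 2k3 + k4): V^s = -1.5000, V^t = 0.3750
step 3: k1 = (0.000000, 0.000000), k2 = (0.000000, 0.000000), k3 = (0.000000, 0.000000), k4 = (0.000000, 0.000000); V <- V + (h/6)(k1 + 2k2 + 2k3 + k4): V^s = -1.5000, V^t = 0.3750
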